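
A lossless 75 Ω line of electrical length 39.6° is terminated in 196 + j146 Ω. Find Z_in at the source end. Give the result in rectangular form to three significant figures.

tan(βl) = tan(39.6°) = 0.827
Z_in = Z_0·(Z_L + jZ_0·tanβl)/(Z_0 + jZ_L·tanβl)
     = 75·(196 + j208)/(-45.8 + j162)

Z_in ≈ 65.4 − j109 Ω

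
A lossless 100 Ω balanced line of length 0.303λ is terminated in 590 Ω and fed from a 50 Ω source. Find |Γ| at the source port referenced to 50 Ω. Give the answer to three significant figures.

βl = 2π × 0.303 = 109°
tan(βl) = -2.89
Z_in = Z_0·(Z_L + jZ_0·tanβl)/(Z_0 + jZ_L·tanβl) = 18.9 + j33.5 Ω
Γ_s = (Z_in − Z_s)/(Z_in + Z_s) = (-31.1 + j33.5)/(68.9 + j33.5), |Γ_s| = 0.596

|Γ| ≈ 0.596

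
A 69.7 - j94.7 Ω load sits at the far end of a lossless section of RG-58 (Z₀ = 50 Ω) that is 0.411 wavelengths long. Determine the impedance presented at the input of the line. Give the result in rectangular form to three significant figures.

Z_in ≈ 122 + j106 Ω

βl = 2π × 0.411 = 148°
tan(βl) = tan(148°) = -0.626
Z_in = Z_0·(Z_L + jZ_0·tanβl)/(Z_0 + jZ_L·tanβl)
     = 50·(69.7 − j126)/(-9.27 − j43.6)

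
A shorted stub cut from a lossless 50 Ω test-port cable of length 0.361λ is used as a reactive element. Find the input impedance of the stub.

βl = 2π × 0.361 = 130°
tan(βl) = -1.19
For a shorted stub, Z_in = jZ_0·tan(βl)

Z_in ≈ −j59.7 Ω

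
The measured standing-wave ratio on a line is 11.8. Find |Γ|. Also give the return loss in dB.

|Γ| = (S − 1)/(S + 1) = (11.8 − 1)/(11.8 + 1) = 10.8/12.8
RL = −20·log₁₀|Γ| = −20·log₁₀(0.844)

|Γ| ≈ 0.844; return loss ≈ 1.48 dB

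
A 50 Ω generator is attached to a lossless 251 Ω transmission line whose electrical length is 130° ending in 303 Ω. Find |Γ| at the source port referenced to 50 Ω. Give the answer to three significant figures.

|Γ| ≈ 0.664

tan(βl) = -1.19
Z_in = Z_0·(Z_L + jZ_0·tanβl)/(Z_0 + jZ_L·tanβl) = 239 + j44.6 Ω
Γ_s = (Z_in − Z_s)/(Z_in + Z_s) = (189 + j44.6)/(289 + j44.6), |Γ_s| = 0.664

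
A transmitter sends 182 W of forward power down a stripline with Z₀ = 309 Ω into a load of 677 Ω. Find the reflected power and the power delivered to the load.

Γ = (677 − 309)/(677 + 309) = 0.373
|Γ|² = 0.139
P_refl = |Γ|²·P_inc = 25.4 W, P_del = (1 − |Γ|²)·P_inc = 157 W

P_reflected ≈ 25.4 W; P_delivered ≈ 157 W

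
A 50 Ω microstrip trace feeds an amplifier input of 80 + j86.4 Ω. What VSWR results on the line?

Γ = (Z_L − Z_0)/(Z_L + Z_0) = (30 + j86.4)/(130 + j86.4)
|Γ| = 91.5/156 = 0.586
VSWR = (1 + |Γ|)/(1 − |Γ|) = 1.59/0.414

VSWR ≈ 3.83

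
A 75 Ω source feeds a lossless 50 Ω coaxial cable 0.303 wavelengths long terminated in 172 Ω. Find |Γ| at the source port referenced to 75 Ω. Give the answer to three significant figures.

|Γ| ≈ 0.659

βl = 2π × 0.303 = 109°
tan(βl) = -2.89
Z_in = Z_0·(Z_L + jZ_0·tanβl)/(Z_0 + jZ_L·tanβl) = 16.1 + j15.7 Ω
Γ_s = (Z_in − Z_s)/(Z_in + Z_s) = (-58.9 + j15.7)/(91.1 + j15.7), |Γ_s| = 0.659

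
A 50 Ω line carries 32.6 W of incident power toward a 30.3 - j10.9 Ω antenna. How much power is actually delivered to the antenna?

P_delivered ≈ 30.1 W

|Γ| = |(-19.7 − j10.9)/(80.3 − j10.9)| = 0.278
|Γ|² = 0.0772
P_refl = |Γ|²·P_inc = 2.52 W, P_del = (1 − |Γ|²)·P_inc = 30.1 W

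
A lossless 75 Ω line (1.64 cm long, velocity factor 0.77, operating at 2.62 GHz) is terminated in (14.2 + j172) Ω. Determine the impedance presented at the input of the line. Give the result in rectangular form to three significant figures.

λ = v/f = 0.77·c / 2.62 GHz = 0.0882 m
βl = 2π·l/λ = 2π × 0.186 = 67°
tan(βl) = tan(67°) = 2.35
Z_in = Z_0·(Z_L + jZ_0·tanβl)/(Z_0 + jZ_L·tanβl)
     = 75·(14.2 + j348)/(-329 + j33.4)

Z_in ≈ 4.76 − j78.8 Ω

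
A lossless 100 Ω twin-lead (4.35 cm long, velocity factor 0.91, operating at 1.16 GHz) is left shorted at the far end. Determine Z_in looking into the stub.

λ = v/f = 0.91·c / 1.16 GHz = 0.235 m
βl = 2π·l/λ = 2π × 0.185 = 66.5°
tan(βl) = 2.3
For a shorted stub, Z_in = jZ_0·tan(βl)

Z_in ≈ +j230 Ω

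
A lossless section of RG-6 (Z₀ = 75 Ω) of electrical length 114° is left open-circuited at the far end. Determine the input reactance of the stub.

X_in ≈ 33.4 Ω (inductive)

tan(βl) = -2.25
For an open-circuited stub, Z_in = −jZ_0·cot(βl) = −jZ_0/tan(βl)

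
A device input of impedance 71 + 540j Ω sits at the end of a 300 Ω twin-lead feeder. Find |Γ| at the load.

Γ = (Z_L − Z_0)/(Z_L + Z_0) = (-229 + j540)/(371 + j540)
|Γ| = 587/655

|Γ| ≈ 0.895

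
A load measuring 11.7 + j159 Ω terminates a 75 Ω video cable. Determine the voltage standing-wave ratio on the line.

Γ = (Z_L − Z_0)/(Z_L + Z_0) = (-63.3 + j159)/(86.7 + j159)
|Γ| = 171/181 = 0.945
VSWR = (1 + |Γ|)/(1 − |Γ|) = 1.94/0.055

VSWR ≈ 35.3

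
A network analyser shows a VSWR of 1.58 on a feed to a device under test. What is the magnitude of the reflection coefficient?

|Γ| ≈ 0.225

|Γ| = (S − 1)/(S + 1) = (1.58 − 1)/(1.58 + 1) = 0.58/2.58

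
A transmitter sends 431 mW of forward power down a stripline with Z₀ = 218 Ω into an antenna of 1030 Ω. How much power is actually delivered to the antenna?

Γ = (1030 − 218)/(1030 + 218) = 0.651
|Γ|² = 0.423
P_refl = |Γ|²·P_inc = 182 mW, P_del = (1 − |Γ|²)·P_inc = 249 mW

P_delivered ≈ 249 mW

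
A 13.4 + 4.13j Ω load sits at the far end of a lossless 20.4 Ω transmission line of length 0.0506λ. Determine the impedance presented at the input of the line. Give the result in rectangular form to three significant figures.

βl = 2π × 0.0506 = 18.2°
tan(βl) = tan(18.2°) = 0.329
Z_in = Z_0·(Z_L + jZ_0·tanβl)/(Z_0 + jZ_L·tanβl)
     = 20.4·(13.4 + j10.8)/(19 + j4.41)

Z_in ≈ 16.2 + j7.87 Ω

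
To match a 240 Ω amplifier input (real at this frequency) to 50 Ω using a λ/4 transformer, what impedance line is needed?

Z_qwt = √(Z_0·R_L) = √(50 × 240) = √12000

Z_qwt ≈ 110 Ω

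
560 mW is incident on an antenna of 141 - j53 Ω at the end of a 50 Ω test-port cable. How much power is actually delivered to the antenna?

|Γ| = |(91 − j53)/(191 − j53)| = 0.531
|Γ|² = 0.282
P_refl = |Γ|²·P_inc = 158 mW, P_del = (1 − |Γ|²)·P_inc = 402 mW

P_delivered ≈ 402 mW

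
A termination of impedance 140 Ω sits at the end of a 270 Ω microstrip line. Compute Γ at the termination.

Γ = (Z_L − Z_0)/(Z_L + Z_0) = (140 − 270)/(140 + 270) = -130/410

Γ = -0.317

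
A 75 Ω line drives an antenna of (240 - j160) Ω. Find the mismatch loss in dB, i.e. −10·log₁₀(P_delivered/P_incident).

Γ = (165 − j160)/(315 − j160), |Γ| = 0.651
|Γ|² = 0.423, so P_del/P_inc = 1 − |Γ|² = 0.577
ML = −10·log₁₀(1 − |Γ|²)

mismatch loss ≈ 2.39 dB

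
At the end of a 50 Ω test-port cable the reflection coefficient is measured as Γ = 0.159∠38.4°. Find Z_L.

Z_L = Z_0·(1 + Γ)/(1 − Γ) = 50·(1.12 + j0.0988)/(0.875 − j0.0988)

Z_L ≈ 62.8 + j12.7 Ω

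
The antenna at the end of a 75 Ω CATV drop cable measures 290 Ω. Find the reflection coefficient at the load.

Γ = 0.589

Γ = (Z_L − Z_0)/(Z_L + Z_0) = (290 − 75)/(290 + 75) = 215/365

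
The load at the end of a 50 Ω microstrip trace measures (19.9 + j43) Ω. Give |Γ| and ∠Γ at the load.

Γ = (Z_L − Z_0)/(Z_L + Z_0) = (-30.1 + j43)/(69.9 + j43)
|Γ| = 52.5/82.1 = 0.64

Γ ≈ 0.64 ∠ 93.4°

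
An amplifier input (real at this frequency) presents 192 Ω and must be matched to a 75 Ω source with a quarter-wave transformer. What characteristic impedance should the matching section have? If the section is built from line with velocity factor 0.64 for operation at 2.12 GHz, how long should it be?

Z_qwt ≈ 120 Ω; length ≈ 2.26 cm

Z_qwt = √(Z_0·R_L) = √(75 × 192) = √14400
λ = 0.64·c/f = 0.0906 m, so l = λ/4 = 0.0226 m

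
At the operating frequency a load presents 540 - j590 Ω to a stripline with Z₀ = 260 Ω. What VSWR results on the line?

Γ = (Z_L − Z_0)/(Z_L + Z_0) = (280 − j590)/(800 − j590)
|Γ| = 653/994 = 0.657
VSWR = (1 + |Γ|)/(1 − |Γ|) = 1.66/0.343

VSWR ≈ 4.83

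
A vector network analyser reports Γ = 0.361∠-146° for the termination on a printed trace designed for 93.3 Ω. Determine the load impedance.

Z_L = Z_0·(1 + Γ)/(1 − Γ) = 93.3·(0.701 − j0.202)/(1.3 + j0.202)

Z_L ≈ 46.9 − j21.8 Ω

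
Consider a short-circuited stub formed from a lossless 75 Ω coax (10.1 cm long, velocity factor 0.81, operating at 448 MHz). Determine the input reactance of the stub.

X_in ≈ 177 Ω (inductive)

λ = v/f = 0.81·c / 448 MHz = 0.542 m
βl = 2π·l/λ = 2π × 0.186 = 67°
tan(βl) = 2.36
For a short-circuited stub, Z_in = jZ_0·tan(βl)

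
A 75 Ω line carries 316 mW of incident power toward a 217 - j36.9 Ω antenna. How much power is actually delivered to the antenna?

P_delivered ≈ 237 mW

|Γ| = |(142 − j36.9)/(292 − j36.9)| = 0.498
|Γ|² = 0.248
P_refl = |Γ|²·P_inc = 78.5 mW, P_del = (1 − |Γ|²)·P_inc = 237 mW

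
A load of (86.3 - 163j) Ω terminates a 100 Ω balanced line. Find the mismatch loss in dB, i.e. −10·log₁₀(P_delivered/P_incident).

mismatch loss ≈ 2.49 dB

Γ = (-13.7 − j163)/(186.3 − j163), |Γ| = 0.661
|Γ|² = 0.437, so P_del/P_inc = 1 − |Γ|² = 0.563
ML = −10·log₁₀(1 − |Γ|²)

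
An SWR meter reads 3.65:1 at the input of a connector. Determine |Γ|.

|Γ| ≈ 0.57

|Γ| = (S − 1)/(S + 1) = (3.65 − 1)/(3.65 + 1) = 2.65/4.65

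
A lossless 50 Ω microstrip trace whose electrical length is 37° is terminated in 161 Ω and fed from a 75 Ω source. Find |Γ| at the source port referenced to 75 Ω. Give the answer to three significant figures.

|Γ| ≈ 0.521

tan(βl) = 0.754
Z_in = Z_0·(Z_L + jZ_0·tanβl)/(Z_0 + jZ_L·tanβl) = 36.6 − j51.2 Ω
Γ_s = (Z_in − Z_s)/(Z_in + Z_s) = (-38.4 − j51.2)/(112 − j51.2), |Γ_s| = 0.521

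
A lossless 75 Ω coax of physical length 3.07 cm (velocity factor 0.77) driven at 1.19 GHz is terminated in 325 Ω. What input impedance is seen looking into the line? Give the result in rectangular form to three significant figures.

λ = v/f = 0.77·c / 1.19 GHz = 0.194 m
βl = 2π·l/λ = 2π × 0.158 = 56.9°
tan(βl) = tan(56.9°) = 1.54
Z_in = Z_0·(Z_L + jZ_0·tanβl)/(Z_0 + jZ_L·tanβl)
     = 75·(325 + j115)/(75 + j499)

Z_in ≈ 24.1 − j45.2 Ω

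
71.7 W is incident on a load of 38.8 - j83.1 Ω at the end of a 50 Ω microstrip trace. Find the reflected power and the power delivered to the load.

P_reflected ≈ 34.1 W; P_delivered ≈ 37.6 W

|Γ| = |(-11.2 − j83.1)/(88.8 − j83.1)| = 0.689
|Γ|² = 0.475
P_refl = |Γ|²·P_inc = 34.1 W, P_del = (1 − |Γ|²)·P_inc = 37.6 W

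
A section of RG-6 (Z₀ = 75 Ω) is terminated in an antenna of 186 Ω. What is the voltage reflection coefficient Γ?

Γ = 0.425

Γ = (Z_L − Z_0)/(Z_L + Z_0) = (186 − 75)/(186 + 75) = 111/261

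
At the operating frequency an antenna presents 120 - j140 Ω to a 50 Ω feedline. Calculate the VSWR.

VSWR ≈ 5.91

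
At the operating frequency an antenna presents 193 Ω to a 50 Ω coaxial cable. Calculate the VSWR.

For a purely resistive load, VSWR = R_L/Z_0 or Z_0/R_L (whichever > 1) = 193/50

VSWR ≈ 3.86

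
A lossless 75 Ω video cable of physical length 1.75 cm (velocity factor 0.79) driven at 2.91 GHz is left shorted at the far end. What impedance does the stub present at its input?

Z_in ≈ +j334 Ω

λ = v/f = 0.79·c / 2.91 GHz = 0.0814 m
βl = 2π·l/λ = 2π × 0.215 = 77.4°
tan(βl) = 4.46
For a shorted stub, Z_in = jZ_0·tan(βl)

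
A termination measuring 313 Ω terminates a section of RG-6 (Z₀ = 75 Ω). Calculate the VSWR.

VSWR ≈ 4.17

Γ = (313 − 75)/(313 + 75) = 0.613
VSWR = (1 + 0.613)/(1 − 0.613)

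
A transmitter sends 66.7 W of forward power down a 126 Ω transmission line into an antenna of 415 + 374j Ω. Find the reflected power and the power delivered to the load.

P_reflected ≈ 34.4 W; P_delivered ≈ 32.3 W

|Γ| = |(289 + j374)/(541 + j374)| = 0.719
|Γ|² = 0.516
P_refl = |Γ|²·P_inc = 34.4 W, P_del = (1 − |Γ|²)·P_inc = 32.3 W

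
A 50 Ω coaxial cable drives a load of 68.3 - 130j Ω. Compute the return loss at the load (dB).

RL ≈ 2.53 dB

Γ = (18.3 − j130)/(118.3 − j130), |Γ| = 0.747
RL = −20·log₁₀|Γ| = −20·log₁₀(0.747)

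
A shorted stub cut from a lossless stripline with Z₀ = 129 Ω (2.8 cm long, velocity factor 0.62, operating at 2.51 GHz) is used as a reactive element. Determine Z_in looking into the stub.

Z_in ≈ −j124 Ω

λ = v/f = 0.62·c / 2.51 GHz = 0.0741 m
βl = 2π·l/λ = 2π × 0.378 = 136°
tan(βl) = -0.965
For a shorted stub, Z_in = jZ_0·tan(βl)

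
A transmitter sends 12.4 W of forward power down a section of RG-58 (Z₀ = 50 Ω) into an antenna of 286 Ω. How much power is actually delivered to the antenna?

P_delivered ≈ 6.28 W

Γ = (286 − 50)/(286 + 50) = 0.702
|Γ|² = 0.493
P_refl = |Γ|²·P_inc = 6.12 W, P_del = (1 − |Γ|²)·P_inc = 6.28 W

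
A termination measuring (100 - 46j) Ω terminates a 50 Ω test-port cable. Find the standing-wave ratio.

Γ = (Z_L − Z_0)/(Z_L + Z_0) = (50 − j46)/(150 − j46)
|Γ| = 67.9/157 = 0.433
VSWR = (1 + |Γ|)/(1 − |Γ|) = 1.43/0.567

VSWR ≈ 2.53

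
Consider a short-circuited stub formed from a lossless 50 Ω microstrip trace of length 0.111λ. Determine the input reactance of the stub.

βl = 2π × 0.111 = 40°
tan(βl) = 0.838
For a short-circuited stub, Z_in = jZ_0·tan(βl)

X_in ≈ 41.9 Ω (inductive)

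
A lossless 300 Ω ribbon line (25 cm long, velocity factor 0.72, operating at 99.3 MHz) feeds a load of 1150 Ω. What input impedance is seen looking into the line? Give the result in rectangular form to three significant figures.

λ = v/f = 0.72·c / 99.3 MHz = 2.18 m
βl = 2π·l/λ = 2π × 0.115 = 41.4°
tan(βl) = tan(41.4°) = 0.881
Z_in = Z_0·(Z_L + jZ_0·tanβl)/(Z_0 + jZ_L·tanβl)
     = 300·(1150 + j264)/(300 + j1010)

Z_in ≈ 165 − j292 Ω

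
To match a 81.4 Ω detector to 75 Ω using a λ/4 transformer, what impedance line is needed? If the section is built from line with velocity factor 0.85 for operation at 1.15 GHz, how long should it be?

Z_qwt ≈ 78.1 Ω; length ≈ 5.54 cm

Z_qwt = √(Z_0·R_L) = √(75 × 81.4) = √6105
λ = 0.85·c/f = 0.222 m, so l = λ/4 = 0.0554 m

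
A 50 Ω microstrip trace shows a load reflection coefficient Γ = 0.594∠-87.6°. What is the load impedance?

Z_L ≈ 24.8 − j45.5 Ω

Z_L = Z_0·(1 + Γ)/(1 − Γ) = 50·(1.02 − j0.593)/(0.975 + j0.593)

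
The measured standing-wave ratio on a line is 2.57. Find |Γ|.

|Γ| = (S − 1)/(S + 1) = (2.57 − 1)/(2.57 + 1) = 1.57/3.57

|Γ| ≈ 0.44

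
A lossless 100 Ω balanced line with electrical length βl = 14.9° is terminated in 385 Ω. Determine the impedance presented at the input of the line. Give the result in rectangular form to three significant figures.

tan(βl) = tan(14.9°) = 0.266
Z_in = Z_0·(Z_L + jZ_0·tanβl)/(Z_0 + jZ_L·tanβl)
     = 100·(385 + j26.6)/(100 + j102)

Z_in ≈ 201 − j179 Ω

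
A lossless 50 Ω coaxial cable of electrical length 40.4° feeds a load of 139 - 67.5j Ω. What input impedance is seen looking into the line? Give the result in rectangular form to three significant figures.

Z_in ≈ 23.5 − j37.4 Ω

tan(βl) = tan(40.4°) = 0.851
Z_in = Z_0·(Z_L + jZ_0·tanβl)/(Z_0 + jZ_L·tanβl)
     = 50·(139 − j24.9)/(107 + j118)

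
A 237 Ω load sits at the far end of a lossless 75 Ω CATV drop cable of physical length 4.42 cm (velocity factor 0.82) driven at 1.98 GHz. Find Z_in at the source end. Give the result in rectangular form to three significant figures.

Z_in ≈ 36.1 + j49.8 Ω

λ = v/f = 0.82·c / 1.98 GHz = 0.124 m
βl = 2π·l/λ = 2π × 0.356 = 128°
tan(βl) = tan(128°) = -1.28
Z_in = Z_0·(Z_L + jZ_0·tanβl)/(Z_0 + jZ_L·tanβl)
     = 75·(237 − j95.7)/(75 − j303)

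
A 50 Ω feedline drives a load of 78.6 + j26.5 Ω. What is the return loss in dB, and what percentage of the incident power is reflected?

RL ≈ 10.5 dB; 8.82% of incident power reflected

Γ = (28.6 + j26.5)/(128.6 + j26.5), |Γ| = 0.297
RL = −20·log₁₀(0.297) = 10.5 dB
P_refl/P_inc = |Γ|² = 0.0882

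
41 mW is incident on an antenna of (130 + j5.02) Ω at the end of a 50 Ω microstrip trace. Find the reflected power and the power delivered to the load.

P_reflected ≈ 8.12 mW; P_delivered ≈ 32.9 mW

|Γ| = |(80 + j5.02)/(180 + j5.02)| = 0.445
|Γ|² = 0.198
P_refl = |Γ|²·P_inc = 8.12 mW, P_del = (1 − |Γ|²)·P_inc = 32.9 mW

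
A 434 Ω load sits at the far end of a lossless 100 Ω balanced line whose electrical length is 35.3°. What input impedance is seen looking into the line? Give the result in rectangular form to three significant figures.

tan(βl) = tan(35.3°) = 0.708
Z_in = Z_0·(Z_L + jZ_0·tanβl)/(Z_0 + jZ_L·tanβl)
     = 100·(434 + j70.8)/(100 + j307)

Z_in ≈ 62.4 − j121 Ω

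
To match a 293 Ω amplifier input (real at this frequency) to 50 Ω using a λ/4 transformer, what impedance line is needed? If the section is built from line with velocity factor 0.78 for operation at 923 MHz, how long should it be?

Z_qwt = √(Z_0·R_L) = √(50 × 293) = √14650
λ = 0.78·c/f = 0.254 m, so l = λ/4 = 0.0634 m

Z_qwt ≈ 121 Ω; length ≈ 6.34 cm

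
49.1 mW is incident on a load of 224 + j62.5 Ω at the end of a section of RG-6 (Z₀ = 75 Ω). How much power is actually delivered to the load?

|Γ| = |(149 + j62.5)/(299 + j62.5)| = 0.529
|Γ|² = 0.28
P_refl = |Γ|²·P_inc = 13.7 mW, P_del = (1 − |Γ|²)·P_inc = 35.4 mW

P_delivered ≈ 35.4 mW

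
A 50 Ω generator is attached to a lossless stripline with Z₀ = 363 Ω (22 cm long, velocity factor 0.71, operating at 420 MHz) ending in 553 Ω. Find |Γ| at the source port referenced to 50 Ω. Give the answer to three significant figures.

λ = v/f = 0.71·c / 420 MHz = 0.507 m
βl = 2π·l/λ = 2π × 0.434 = 156°
tan(βl) = -0.442
Z_in = Z_0·(Z_L + jZ_0·tanβl)/(Z_0 + jZ_L·tanβl) = 455 + j146 Ω
Γ_s = (Z_in − Z_s)/(Z_in + Z_s) = (405 + j146)/(505 + j146), |Γ_s| = 0.819

|Γ| ≈ 0.819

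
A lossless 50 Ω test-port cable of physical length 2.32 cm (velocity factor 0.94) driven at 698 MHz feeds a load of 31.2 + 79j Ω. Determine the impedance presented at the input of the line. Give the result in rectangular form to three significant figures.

Z_in ≈ 163 + j147 Ω

λ = v/f = 0.94·c / 698 MHz = 0.404 m
βl = 2π·l/λ = 2π × 0.0574 = 20.7°
tan(βl) = tan(20.7°) = 0.377
Z_in = Z_0·(Z_L + jZ_0·tanβl)/(Z_0 + jZ_L·tanβl)
     = 50·(31.2 + j97.9)/(20.2 + j11.8)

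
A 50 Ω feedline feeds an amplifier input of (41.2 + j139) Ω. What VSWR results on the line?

VSWR ≈ 11.3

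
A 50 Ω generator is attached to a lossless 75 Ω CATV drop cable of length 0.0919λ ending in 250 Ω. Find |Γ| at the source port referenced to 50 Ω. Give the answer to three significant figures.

|Γ| ≈ 0.616

βl = 2π × 0.0919 = 33.1°
tan(βl) = 0.651
Z_in = Z_0·(Z_L + jZ_0·tanβl)/(Z_0 + jZ_L·tanβl) = 62.3 − j86.4 Ω
Γ_s = (Z_in − Z_s)/(Z_in + Z_s) = (12.3 − j86.4)/(112 − j86.4), |Γ_s| = 0.616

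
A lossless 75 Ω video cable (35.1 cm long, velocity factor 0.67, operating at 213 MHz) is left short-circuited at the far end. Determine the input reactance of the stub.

λ = v/f = 0.67·c / 213 MHz = 0.944 m
βl = 2π·l/λ = 2π × 0.372 = 134°
tan(βl) = -1.04
For a short-circuited stub, Z_in = jZ_0·tan(βl)

X_in ≈ -77.9 Ω (capacitive)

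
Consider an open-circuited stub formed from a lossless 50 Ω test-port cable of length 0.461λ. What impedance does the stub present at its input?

Z_in ≈ +j200 Ω

βl = 2π × 0.461 = 166°
tan(βl) = -0.25
For an open-circuited stub, Z_in = −jZ_0·cot(βl) = −jZ_0/tan(βl)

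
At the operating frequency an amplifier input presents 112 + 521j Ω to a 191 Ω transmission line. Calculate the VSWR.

Γ = (Z_L − Z_0)/(Z_L + Z_0) = (-79 + j521)/(303 + j521)
|Γ| = 527/603 = 0.874
VSWR = (1 + |Γ|)/(1 − |Γ|) = 1.87/0.126

VSWR ≈ 14.9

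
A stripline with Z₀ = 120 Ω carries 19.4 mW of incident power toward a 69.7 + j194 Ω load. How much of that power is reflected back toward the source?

|Γ| = |(-50.3 + j194)/(189.7 + j194)| = 0.739
|Γ|² = 0.546
P_refl = |Γ|²·P_inc = 10.6 mW, P_del = (1 − |Γ|²)·P_inc = 8.82 mW

P_reflected ≈ 10.6 mW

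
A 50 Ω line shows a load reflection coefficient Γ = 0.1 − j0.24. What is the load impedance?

Z_L ≈ 53.7 − j27.7 Ω

Z_L = Z_0·(1 + Γ)/(1 − Γ) = 50·(1.1 − j0.24)/(0.9 + j0.24)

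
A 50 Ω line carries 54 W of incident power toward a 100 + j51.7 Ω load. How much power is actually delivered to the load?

P_delivered ≈ 42.9 W

|Γ| = |(50 + j51.7)/(150 + j51.7)| = 0.453
|Γ|² = 0.205
P_refl = |Γ|²·P_inc = 11.1 W, P_del = (1 − |Γ|²)·P_inc = 42.9 W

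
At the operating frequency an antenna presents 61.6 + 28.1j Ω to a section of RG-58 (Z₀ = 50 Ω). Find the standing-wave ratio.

Γ = (Z_L − Z_0)/(Z_L + Z_0) = (11.6 + j28.1)/(111.6 + j28.1)
|Γ| = 30.4/115 = 0.264
VSWR = (1 + |Γ|)/(1 − |Γ|) = 1.26/0.736

VSWR ≈ 1.72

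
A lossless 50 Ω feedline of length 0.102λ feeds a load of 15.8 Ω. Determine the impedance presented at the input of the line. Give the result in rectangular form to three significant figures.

Z_in ≈ 23.3 + j31.8 Ω

βl = 2π × 0.102 = 36.7°
tan(βl) = tan(36.7°) = 0.746
Z_in = Z_0·(Z_L + jZ_0·tanβl)/(Z_0 + jZ_L·tanβl)
     = 50·(15.8 + j37.3)/(50 + j11.8)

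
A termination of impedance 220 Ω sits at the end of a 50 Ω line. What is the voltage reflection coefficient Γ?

Γ = 0.63

Γ = (Z_L − Z_0)/(Z_L + Z_0) = (220 − 50)/(220 + 50) = 170/270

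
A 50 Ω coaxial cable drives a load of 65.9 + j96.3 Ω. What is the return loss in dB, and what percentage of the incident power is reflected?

RL ≈ 3.77 dB; 42% of incident power reflected

Γ = (15.9 + j96.3)/(115.9 + j96.3), |Γ| = 0.648
RL = −20·log₁₀(0.648) = 3.77 dB
P_refl/P_inc = |Γ|² = 0.42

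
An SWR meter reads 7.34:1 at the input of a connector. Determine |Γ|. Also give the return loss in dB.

|Γ| ≈ 0.76; return loss ≈ 2.38 dB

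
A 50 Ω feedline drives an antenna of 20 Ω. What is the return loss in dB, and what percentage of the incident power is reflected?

Γ = (20 − 50)/(20 + 50) = -0.429
RL = −20·log₁₀(0.429) = 7.36 dB
P_refl/P_inc = |Γ|² = 0.184

RL ≈ 7.36 dB; 18.4% of incident power reflected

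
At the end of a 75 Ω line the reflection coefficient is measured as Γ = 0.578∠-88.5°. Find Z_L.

Z_L = Z_0·(1 + Γ)/(1 − Γ) = 75·(1.02 − j0.578)/(0.985 + j0.578)

Z_L ≈ 38.3 − j66.5 Ω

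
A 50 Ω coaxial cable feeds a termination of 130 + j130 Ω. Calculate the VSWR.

VSWR ≈ 5.4

Γ = (Z_L − Z_0)/(Z_L + Z_0) = (80 + j130)/(180 + j130)
|Γ| = 153/222 = 0.687
VSWR = (1 + |Γ|)/(1 − |Γ|) = 1.69/0.313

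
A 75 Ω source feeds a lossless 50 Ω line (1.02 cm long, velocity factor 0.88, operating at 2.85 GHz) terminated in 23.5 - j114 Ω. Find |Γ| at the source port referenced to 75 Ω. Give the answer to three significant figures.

|Γ| ≈ 0.895

λ = v/f = 0.88·c / 2.85 GHz = 0.0926 m
βl = 2π·l/λ = 2π × 0.11 = 39.6°
tan(βl) = 0.828
Z_in = Z_0·(Z_L + jZ_0·tanβl)/(Z_0 + jZ_L·tanβl) = 4.66 − j25.8 Ω
Γ_s = (Z_in − Z_s)/(Z_in + Z_s) = (-70.3 − j25.8)/(79.7 − j25.8), |Γ_s| = 0.895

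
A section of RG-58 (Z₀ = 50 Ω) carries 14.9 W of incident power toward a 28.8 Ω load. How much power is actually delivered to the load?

P_delivered ≈ 13.8 W

Γ = (28.8 − 50)/(28.8 + 50) = -0.269
|Γ|² = 0.0724
P_refl = |Γ|²·P_inc = 1.08 W, P_del = (1 − |Γ|²)·P_inc = 13.8 W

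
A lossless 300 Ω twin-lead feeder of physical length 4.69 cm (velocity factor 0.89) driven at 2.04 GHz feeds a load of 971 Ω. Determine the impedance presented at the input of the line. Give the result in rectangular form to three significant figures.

λ = v/f = 0.89·c / 2.04 GHz = 0.131 m
βl = 2π·l/λ = 2π × 0.358 = 129°
tan(βl) = tan(129°) = -1.23
Z_in = Z_0·(Z_L + jZ_0·tanβl)/(Z_0 + jZ_L·tanβl)
     = 300·(971 − j370)/(300 − j1200)

Z_in ≈ 144 + j207 Ω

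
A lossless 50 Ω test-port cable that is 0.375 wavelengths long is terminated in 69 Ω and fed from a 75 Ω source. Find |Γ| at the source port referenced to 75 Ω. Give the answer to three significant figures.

|Γ| ≈ 0.256

βl = 2π × 0.375 = 135°
tan(βl) = -1
Z_in = Z_0·(Z_L + jZ_0·tanβl)/(Z_0 + jZ_L·tanβl) = 47.5 + j15.6 Ω
Γ_s = (Z_in − Z_s)/(Z_in + Z_s) = (-27.5 + j15.6)/(123 + j15.6), |Γ_s| = 0.256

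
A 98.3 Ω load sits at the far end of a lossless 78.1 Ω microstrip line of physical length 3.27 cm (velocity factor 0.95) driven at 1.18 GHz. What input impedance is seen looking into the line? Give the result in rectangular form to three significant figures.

Z_in ≈ 73.9 − j17 Ω

λ = v/f = 0.95·c / 1.18 GHz = 0.242 m
βl = 2π·l/λ = 2π × 0.135 = 48.7°
tan(βl) = tan(48.7°) = 1.14
Z_in = Z_0·(Z_L + jZ_0·tanβl)/(Z_0 + jZ_L·tanβl)
     = 78.1·(98.3 + j89)/(78.1 + j112)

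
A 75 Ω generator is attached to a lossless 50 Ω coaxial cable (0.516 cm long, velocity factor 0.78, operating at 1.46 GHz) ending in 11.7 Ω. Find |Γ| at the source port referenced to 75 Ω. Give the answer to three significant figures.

λ = v/f = 0.78·c / 1.46 GHz = 0.16 m
βl = 2π·l/λ = 2π × 0.0322 = 11.6°
tan(βl) = 0.205
Z_in = Z_0·(Z_L + jZ_0·tanβl)/(Z_0 + jZ_L·tanβl) = 12.2 + j9.67 Ω
Γ_s = (Z_in − Z_s)/(Z_in + Z_s) = (-62.8 + j9.67)/(87.2 + j9.67), |Γ_s| = 0.725

|Γ| ≈ 0.725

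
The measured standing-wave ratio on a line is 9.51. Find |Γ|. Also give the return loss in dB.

|Γ| ≈ 0.81; return loss ≈ 1.83 dB

|Γ| = (S − 1)/(S + 1) = (9.51 − 1)/(9.51 + 1) = 8.51/10.5
RL = −20·log₁₀|Γ| = −20·log₁₀(0.81)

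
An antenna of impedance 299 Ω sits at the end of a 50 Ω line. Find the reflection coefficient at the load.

Γ = 0.713

Γ = (Z_L − Z_0)/(Z_L + Z_0) = (299 − 50)/(299 + 50) = 249/349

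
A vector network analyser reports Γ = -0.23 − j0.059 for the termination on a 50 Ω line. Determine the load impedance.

Z_L = Z_0·(1 + Γ)/(1 − Γ) = 50·(0.77 − j0.059)/(1.23 + j0.059)

Z_L ≈ 31.1 − j3.89 Ω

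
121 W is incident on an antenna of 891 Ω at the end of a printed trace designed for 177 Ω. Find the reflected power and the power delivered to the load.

Γ = (891 − 177)/(891 + 177) = 0.669
|Γ|² = 0.447
P_refl = |Γ|²·P_inc = 54.1 W, P_del = (1 − |Γ|²)·P_inc = 66.9 W

P_reflected ≈ 54.1 W; P_delivered ≈ 66.9 W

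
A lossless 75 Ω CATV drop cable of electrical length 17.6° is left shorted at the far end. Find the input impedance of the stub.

tan(βl) = 0.317
For a shorted stub, Z_in = jZ_0·tan(βl)

Z_in ≈ +j23.8 Ω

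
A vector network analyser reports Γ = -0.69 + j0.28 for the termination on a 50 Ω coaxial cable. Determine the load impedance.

Z_L ≈ 7.59 + j9.54 Ω

Z_L = Z_0·(1 + Γ)/(1 − Γ) = 50·(0.31 + j0.28)/(1.69 − j0.28)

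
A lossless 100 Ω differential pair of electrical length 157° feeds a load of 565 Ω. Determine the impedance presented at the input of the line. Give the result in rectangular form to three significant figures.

tan(βl) = tan(157°) = -0.424
Z_in = Z_0·(Z_L + jZ_0·tanβl)/(Z_0 + jZ_L·tanβl)
     = 100·(565 − j42.4)/(100 − j240)

Z_in ≈ 98.8 + j194 Ω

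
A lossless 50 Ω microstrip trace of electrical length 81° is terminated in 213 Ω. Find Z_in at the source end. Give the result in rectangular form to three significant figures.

tan(βl) = tan(81°) = 6.31
Z_in = Z_0·(Z_L + jZ_0·tanβl)/(Z_0 + jZ_L·tanβl)
     = 50·(213 + j316)/(50 + j1340)

Z_in ≈ 12 − j7.47 Ω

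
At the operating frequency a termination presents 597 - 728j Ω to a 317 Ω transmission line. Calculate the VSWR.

VSWR ≈ 5.02

Γ = (Z_L − Z_0)/(Z_L + Z_0) = (280 − j728)/(914 − j728)
|Γ| = 780/1170 = 0.668
VSWR = (1 + |Γ|)/(1 − |Γ|) = 1.67/0.332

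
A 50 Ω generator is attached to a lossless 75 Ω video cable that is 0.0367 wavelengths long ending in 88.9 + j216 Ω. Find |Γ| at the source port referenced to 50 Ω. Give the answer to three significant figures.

|Γ| ≈ 0.861

βl = 2π × 0.0367 = 13.2°
tan(βl) = 0.235
Z_in = Z_0·(Z_L + jZ_0·tanβl)/(Z_0 + jZ_L·tanβl) = 514 + j279 Ω
Γ_s = (Z_in − Z_s)/(Z_in + Z_s) = (464 + j279)/(564 + j279), |Γ_s| = 0.861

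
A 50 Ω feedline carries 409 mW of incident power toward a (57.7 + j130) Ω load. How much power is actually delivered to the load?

P_delivered ≈ 166 mW

|Γ| = |(7.7 + j130)/(107.7 + j130)| = 0.771
|Γ|² = 0.595
P_refl = |Γ|²·P_inc = 243 mW, P_del = (1 − |Γ|²)·P_inc = 166 mW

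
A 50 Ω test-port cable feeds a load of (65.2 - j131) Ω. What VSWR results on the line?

VSWR ≈ 7.2

Γ = (Z_L − Z_0)/(Z_L + Z_0) = (15.2 − j131)/(115.2 − j131)
|Γ| = 132/174 = 0.756
VSWR = (1 + |Γ|)/(1 − |Γ|) = 1.76/0.244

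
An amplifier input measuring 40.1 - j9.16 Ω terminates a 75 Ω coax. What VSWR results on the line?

Γ = (Z_L − Z_0)/(Z_L + Z_0) = (-34.9 − j9.16)/(115.1 − j9.16)
|Γ| = 36.1/115 = 0.312
VSWR = (1 + |Γ|)/(1 − |Γ|) = 1.31/0.688

VSWR ≈ 1.91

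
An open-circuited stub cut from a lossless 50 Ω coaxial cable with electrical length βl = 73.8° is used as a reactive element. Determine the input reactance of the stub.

X_in ≈ -14.5 Ω (capacitive)

tan(βl) = 3.44
For an open-circuited stub, Z_in = −jZ_0·cot(βl) = −jZ_0/tan(βl)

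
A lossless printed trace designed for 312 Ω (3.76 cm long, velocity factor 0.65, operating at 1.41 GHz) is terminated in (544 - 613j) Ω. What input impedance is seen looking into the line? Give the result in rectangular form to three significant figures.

Z_in ≈ 87 + j134 Ω

λ = v/f = 0.65·c / 1.41 GHz = 0.138 m
βl = 2π·l/λ = 2π × 0.272 = 97.9°
tan(βl) = tan(97.9°) = -7.23
Z_in = Z_0·(Z_L + jZ_0·tanβl)/(Z_0 + jZ_L·tanβl)
     = 312·(544 − j2870)/(-4120 − j3930)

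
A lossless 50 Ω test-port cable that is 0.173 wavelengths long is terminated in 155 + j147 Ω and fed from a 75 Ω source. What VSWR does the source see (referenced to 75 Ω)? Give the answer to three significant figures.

βl = 2π × 0.173 = 62.3°
tan(βl) = 1.9
Z_in = Z_0·(Z_L + jZ_0·tanβl)/(Z_0 + jZ_L·tanβl) = 12.8 − j36.3 Ω
Γ_s = (Z_in − Z_s)/(Z_in + Z_s) = (-62.2 − j36.3)/(87.8 − j36.3), |Γ_s| = 0.758
VSWR = (1 + |Γ_s|)/(1 − |Γ_s|)

VSWR ≈ 7.26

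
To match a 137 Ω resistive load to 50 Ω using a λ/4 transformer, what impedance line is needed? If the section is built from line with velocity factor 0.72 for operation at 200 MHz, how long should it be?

Z_qwt ≈ 82.8 Ω; length ≈ 27 cm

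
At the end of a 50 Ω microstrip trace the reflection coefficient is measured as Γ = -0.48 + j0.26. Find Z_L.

Z_L = Z_0·(1 + Γ)/(1 − Γ) = 50·(0.52 + j0.26)/(1.48 − j0.26)

Z_L ≈ 15.5 + j11.5 Ω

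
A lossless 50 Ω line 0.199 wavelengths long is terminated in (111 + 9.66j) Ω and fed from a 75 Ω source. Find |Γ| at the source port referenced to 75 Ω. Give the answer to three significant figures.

|Γ| ≈ 0.518

βl = 2π × 0.199 = 71.6°
tan(βl) = 3.01
Z_in = Z_0·(Z_L + jZ_0·tanβl)/(Z_0 + jZ_L·tanβl) = 24.9 − j15 Ω
Γ_s = (Z_in − Z_s)/(Z_in + Z_s) = (-50.1 − j15)/(99.9 − j15), |Γ_s| = 0.518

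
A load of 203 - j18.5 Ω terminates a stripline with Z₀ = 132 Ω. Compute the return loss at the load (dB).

Γ = (71 − j18.5)/(335 − j18.5), |Γ| = 0.219
RL = −20·log₁₀|Γ| = −20·log₁₀(0.219)

RL ≈ 13.2 dB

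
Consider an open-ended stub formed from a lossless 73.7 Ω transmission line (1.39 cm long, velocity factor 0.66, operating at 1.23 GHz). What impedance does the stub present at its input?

λ = v/f = 0.66·c / 1.23 GHz = 0.161 m
βl = 2π·l/λ = 2π × 0.0863 = 31.1°
tan(βl) = 0.603
For an open-ended stub, Z_in = −jZ_0·cot(βl) = −jZ_0/tan(βl)

Z_in ≈ −j122 Ω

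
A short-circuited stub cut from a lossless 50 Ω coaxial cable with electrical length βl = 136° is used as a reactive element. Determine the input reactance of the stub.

X_in ≈ -48.3 Ω (capacitive)

tan(βl) = -0.966
For a short-circuited stub, Z_in = jZ_0·tan(βl)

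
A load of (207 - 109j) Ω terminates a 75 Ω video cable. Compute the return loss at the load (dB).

Γ = (132 − j109)/(282 − j109), |Γ| = 0.566
RL = −20·log₁₀|Γ| = −20·log₁₀(0.566)

RL ≈ 4.94 dB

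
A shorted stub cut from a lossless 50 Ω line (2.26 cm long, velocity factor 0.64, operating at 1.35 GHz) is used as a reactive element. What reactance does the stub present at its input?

λ = v/f = 0.64·c / 1.35 GHz = 0.142 m
βl = 2π·l/λ = 2π × 0.159 = 57.2°
tan(βl) = 1.55
For a shorted stub, Z_in = jZ_0·tan(βl)

X_in ≈ 77.6 Ω (inductive)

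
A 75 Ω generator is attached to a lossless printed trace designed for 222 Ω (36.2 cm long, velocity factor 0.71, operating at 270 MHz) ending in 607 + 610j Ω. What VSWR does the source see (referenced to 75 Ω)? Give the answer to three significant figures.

VSWR ≈ 14.1

λ = v/f = 0.71·c / 270 MHz = 0.789 m
βl = 2π·l/λ = 2π × 0.459 = 165°
tan(βl) = -0.264
Z_in = Z_0·(Z_L + jZ_0·tanβl)/(Z_0 + jZ_L·tanβl) = 185 + j397 Ω
Γ_s = (Z_in − Z_s)/(Z_in + Z_s) = (110 + j397)/(260 + j397), |Γ_s| = 0.868
VSWR = (1 + |Γ_s|)/(1 − |Γ_s|)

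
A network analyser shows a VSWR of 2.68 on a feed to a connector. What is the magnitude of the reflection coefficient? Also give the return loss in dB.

|Γ| = (S − 1)/(S + 1) = (2.68 − 1)/(2.68 + 1) = 1.68/3.68
RL = −20·log₁₀|Γ| = −20·log₁₀(0.457)

|Γ| ≈ 0.457; return loss ≈ 6.81 dB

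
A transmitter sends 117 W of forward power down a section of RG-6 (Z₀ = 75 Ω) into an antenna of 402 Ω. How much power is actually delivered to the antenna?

P_delivered ≈ 62 W

Γ = (402 − 75)/(402 + 75) = 0.686
|Γ|² = 0.47
P_refl = |Γ|²·P_inc = 55 W, P_del = (1 − |Γ|²)·P_inc = 62 W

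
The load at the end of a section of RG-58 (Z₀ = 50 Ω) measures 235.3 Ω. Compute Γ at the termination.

Γ = (Z_L − Z_0)/(Z_L + Z_0) = (235.3 − 50)/(235.3 + 50) = 185.3/285.3

Γ = 0.649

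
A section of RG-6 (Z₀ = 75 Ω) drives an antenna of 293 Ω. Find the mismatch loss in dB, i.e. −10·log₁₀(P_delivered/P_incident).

mismatch loss ≈ 1.88 dB

Γ = (293 − 75)/(293 + 75) = 0.592
|Γ|² = 0.351, so P_del/P_inc = 1 − |Γ|² = 0.649
ML = −10·log₁₀(1 − |Γ|²)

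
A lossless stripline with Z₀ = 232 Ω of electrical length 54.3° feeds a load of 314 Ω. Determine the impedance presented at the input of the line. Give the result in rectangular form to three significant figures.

Z_in ≈ 203 − j59.1 Ω

tan(βl) = tan(54.3°) = 1.39
Z_in = Z_0·(Z_L + jZ_0·tanβl)/(Z_0 + jZ_L·tanβl)
     = 232·(314 + j323)/(232 + j437)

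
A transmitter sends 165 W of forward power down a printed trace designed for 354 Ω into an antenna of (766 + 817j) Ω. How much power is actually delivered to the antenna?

|Γ| = |(412 + j817)/(1120 + j817)| = 0.66
|Γ|² = 0.436
P_refl = |Γ|²·P_inc = 71.9 W, P_del = (1 − |Γ|²)·P_inc = 93.1 W

P_delivered ≈ 93.1 W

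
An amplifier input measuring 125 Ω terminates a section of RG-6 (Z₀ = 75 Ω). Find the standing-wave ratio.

VSWR ≈ 1.67

Γ = (125 − 75)/(125 + 75) = 0.25
VSWR = (1 + 0.25)/(1 − 0.25)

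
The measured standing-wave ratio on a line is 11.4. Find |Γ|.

|Γ| ≈ 0.839

|Γ| = (S − 1)/(S + 1) = (11.4 − 1)/(11.4 + 1) = 10.4/12.4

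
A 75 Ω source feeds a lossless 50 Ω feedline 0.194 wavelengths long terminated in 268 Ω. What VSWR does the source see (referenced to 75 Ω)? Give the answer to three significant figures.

VSWR ≈ 7.52

βl = 2π × 0.194 = 69.8°
tan(βl) = 2.72
Z_in = Z_0·(Z_L + jZ_0·tanβl)/(Z_0 + jZ_L·tanβl) = 10.5 − j17.6 Ω
Γ_s = (Z_in − Z_s)/(Z_in + Z_s) = (-64.5 − j17.6)/(85.5 − j17.6), |Γ_s| = 0.765
VSWR = (1 + |Γ_s|)/(1 − |Γ_s|)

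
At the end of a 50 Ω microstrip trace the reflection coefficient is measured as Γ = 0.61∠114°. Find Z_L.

Z_L ≈ 16.8 + j29.8 Ω

Z_L = Z_0·(1 + Γ)/(1 − Γ) = 50·(0.752 + j0.557)/(1.25 − j0.557)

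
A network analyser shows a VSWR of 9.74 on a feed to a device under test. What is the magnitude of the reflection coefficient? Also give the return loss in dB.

|Γ| ≈ 0.814; return loss ≈ 1.79 dB

|Γ| = (S − 1)/(S + 1) = (9.74 − 1)/(9.74 + 1) = 8.74/10.7
RL = −20·log₁₀|Γ| = −20·log₁₀(0.814)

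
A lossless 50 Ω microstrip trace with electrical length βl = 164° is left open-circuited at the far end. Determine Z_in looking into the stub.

Z_in ≈ +j174 Ω

tan(βl) = -0.287
For an open-circuited stub, Z_in = −jZ_0·cot(βl) = −jZ_0/tan(βl)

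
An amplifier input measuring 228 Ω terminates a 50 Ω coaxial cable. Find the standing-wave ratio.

VSWR ≈ 4.56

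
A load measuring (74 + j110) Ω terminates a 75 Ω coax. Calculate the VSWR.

VSWR ≈ 3.93

Γ = (Z_L − Z_0)/(Z_L + Z_0) = (-1 + j110)/(149 + j110)
|Γ| = 110/185 = 0.594
VSWR = (1 + |Γ|)/(1 − |Γ|) = 1.59/0.406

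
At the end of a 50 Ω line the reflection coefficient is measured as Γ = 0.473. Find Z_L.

Z_L = Z_0·(1 + Γ)/(1 − Γ) = 50·(1.47)/(0.527)

Z_L ≈ 140 Ω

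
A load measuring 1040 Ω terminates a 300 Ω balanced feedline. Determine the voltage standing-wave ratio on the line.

VSWR ≈ 3.47

Γ = (1040 − 300)/(1040 + 300) = 0.552
VSWR = (1 + 0.552)/(1 − 0.552)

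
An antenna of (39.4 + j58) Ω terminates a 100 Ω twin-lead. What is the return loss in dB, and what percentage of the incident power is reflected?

RL ≈ 5.11 dB; 30.9% of incident power reflected

Γ = (-60.6 + j58)/(139.4 + j58), |Γ| = 0.556
RL = −20·log₁₀(0.556) = 5.11 dB
P_refl/P_inc = |Γ|² = 0.309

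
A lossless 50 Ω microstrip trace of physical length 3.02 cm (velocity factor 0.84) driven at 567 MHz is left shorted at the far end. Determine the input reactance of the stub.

X_in ≈ 22.7 Ω (inductive)

λ = v/f = 0.84·c / 567 MHz = 0.444 m
βl = 2π·l/λ = 2π × 0.068 = 24.5°
tan(βl) = 0.455
For a shorted stub, Z_in = jZ_0·tan(βl)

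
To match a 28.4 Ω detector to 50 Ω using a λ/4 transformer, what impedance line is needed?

Z_qwt ≈ 37.7 Ω

Z_qwt = √(Z_0·R_L) = √(50 × 28.4) = √1420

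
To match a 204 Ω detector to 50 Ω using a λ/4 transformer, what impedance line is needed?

Z_qwt = √(Z_0·R_L) = √(50 × 204) = √10200

Z_qwt ≈ 101 Ω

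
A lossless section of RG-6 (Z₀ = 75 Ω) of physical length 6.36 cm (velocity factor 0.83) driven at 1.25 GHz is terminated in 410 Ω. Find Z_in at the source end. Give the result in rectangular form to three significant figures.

λ = v/f = 0.83·c / 1.25 GHz = 0.199 m
βl = 2π·l/λ = 2π × 0.319 = 115°
tan(βl) = tan(115°) = -2.15
Z_in = Z_0·(Z_L + jZ_0·tanβl)/(Z_0 + jZ_L·tanβl)
     = 75·(410 − j161)/(75 − j882)

Z_in ≈ 16.6 + j33.5 Ω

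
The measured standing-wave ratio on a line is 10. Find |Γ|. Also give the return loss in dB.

|Γ| = (S − 1)/(S + 1) = (10 − 1)/(10 + 1) = 9/11
RL = −20·log₁₀|Γ| = −20·log₁₀(0.818)

|Γ| ≈ 0.818; return loss ≈ 1.74 dB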